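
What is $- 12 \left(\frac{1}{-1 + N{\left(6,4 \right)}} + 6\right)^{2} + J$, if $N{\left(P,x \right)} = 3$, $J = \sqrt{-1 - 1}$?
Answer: $-507 + i \sqrt{2} \approx -507.0 + 1.4142 i$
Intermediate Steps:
$J = i \sqrt{2}$ ($J = \sqrt{-2} = i \sqrt{2} \approx 1.4142 i$)
$- 12 \left(\frac{1}{-1 + N{\left(6,4 \right)}} + 6\right)^{2} + J = - 12 \left(\frac{1}{-1 + 3} + 6\right)^{2} + i \sqrt{2} = - 12 \left(\frac{1}{2} + 6\right)^{2} + i \sqrt{2} = - 12 \left(\frac{13}{2}\right)^{2} + i \sqrt{2} = \left(-12\right) \frac{169}{4} + i \sqrt{2} = -507 + i \sqrt{2}$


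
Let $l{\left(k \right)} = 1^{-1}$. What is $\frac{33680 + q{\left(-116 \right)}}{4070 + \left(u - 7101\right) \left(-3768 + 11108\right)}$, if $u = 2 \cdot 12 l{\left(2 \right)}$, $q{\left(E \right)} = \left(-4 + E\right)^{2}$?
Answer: $- \frac{4808}{5194111} \approx -0.00092566$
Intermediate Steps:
$l{\left(k \right)} = 1$
$u = 24$ ($u = 2 \cdot 12 \cdot 1 = 24 \cdot 1 = 24$)
$\frac{33680 + q{\left(-116 \right)}}{4070 + \left(u - 7101\right) \left(-3768 + 11108\right)} = \frac{33680 + \left(-4 - 116\right)^{2}}{4070 + \left(24 - 7101\right) \left(-3768 + 11108\right)} = \frac{33680 + \left(-120\right)^{2}}{4070 - 51945180} = \frac{33680 + 14400}{4070 - 51945180} = \frac{48080}{-51941110} = 48080 \left(- \frac{1}{51941110}\right) = - \frac{4808}{5194111}$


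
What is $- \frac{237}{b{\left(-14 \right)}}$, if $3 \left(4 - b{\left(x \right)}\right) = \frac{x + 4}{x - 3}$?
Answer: $- \frac{12087}{194} \approx -62.304$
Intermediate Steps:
$b{\left(x \right)} = 4 - \frac{4 + x}{3 \left(-3 + x\right)}$ ($b{\left(x \right)} = 4 - \frac{\left(x + 4\right) \frac{1}{x - 3}}{3} = 4 - \frac{\left(4 + x\right) \frac{1}{-3 + x}}{3} = 4 - \frac{\frac{1}{-3 + x} \left(4 + x\right)}{3} = 4 - \frac{4 + x}{3 \left(-3 + x\right)}$)
$- \frac{237}{b{\left(-14 \right)}} = - \frac{237}{\frac{1}{3} \frac{1}{-3 - 14} \left(-40 + 11 \left(-14\right)\right)} = - \frac{237}{\frac{1}{3} \frac{1}{-17} \left(-40 - 154\right)} = - \frac{237}{\frac{1}{3} \left(- \frac{1}{17}\right) \left(-194\right)} = - \frac{237}{\frac{194}{51}} = \left(-237\right) \frac{51}{194} = - \frac{12087}{194}$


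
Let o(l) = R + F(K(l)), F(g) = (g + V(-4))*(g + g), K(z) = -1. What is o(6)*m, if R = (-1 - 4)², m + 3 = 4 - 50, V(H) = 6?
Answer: -735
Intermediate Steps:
m = -49 (m = -3 + (4 - 50) = -3 - 46 = -49)
F(g) = 2*g*(6 + g) (F(g) = (g + 6)*(g + g) = (6 + g)*(2*g) = 2*g*(6 + g))
R = 25 (R = (-5)² = 25)
o(l) = 15 (o(l) = 25 + 2*(-1)*(6 - 1) = 25 + 2*(-1)*5 = 25 - 10 = 15)
o(6)*m = 15*(-49) = -735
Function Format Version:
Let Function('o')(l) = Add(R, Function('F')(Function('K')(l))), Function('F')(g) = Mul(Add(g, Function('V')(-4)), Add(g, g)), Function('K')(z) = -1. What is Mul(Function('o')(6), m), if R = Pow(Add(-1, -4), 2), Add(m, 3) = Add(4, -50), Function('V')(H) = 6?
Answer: -735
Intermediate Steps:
m = -49 (m = Add(-3, Add(4, -50)) = Add(-3, -46) = -49)
Function('F')(g) = Mul(2, g, Add(6, g)) (Function('F')(g) = Mul(Add(g, 6), Add(g, g)) = Mul(Add(6, g), Mul(2, g)) = Mul(2, g, Add(6, g)))
R = 25 (R = Pow(-5, 2) = 25)
Function('o')(l) = 15 (Function('o')(l) = Add(25, Mul(2, -1, Add(6, -1))) = Add(25, Mul(2, -1, 5)) = Add(25, -10) = 15)
Mul(Function('o')(6), m) = Mul(15, -49) = -735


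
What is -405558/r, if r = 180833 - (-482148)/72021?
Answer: -9736230906/4341418547 ≈ -2.2426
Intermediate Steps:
r = 4341418547/24007 (r = 180833 - (-482148)/72021 = 180833 - 1*(-160716/24007) = 180833 + 160716/24007 = 4341418547/24007 ≈ 1.8084e+5)
-405558/r = -405558/4341418547/24007 = -405558*24007/4341418547 = -9736230906/4341418547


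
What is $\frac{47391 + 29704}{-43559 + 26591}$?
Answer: $- \frac{77095}{16968} \approx -4.5435$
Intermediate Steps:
$\frac{47391 + 29704}{-43559 + 26591} = \frac{77095}{-16968} = 77095 \left(- \frac{1}{16968}\right) = - \frac{77095}{16968}$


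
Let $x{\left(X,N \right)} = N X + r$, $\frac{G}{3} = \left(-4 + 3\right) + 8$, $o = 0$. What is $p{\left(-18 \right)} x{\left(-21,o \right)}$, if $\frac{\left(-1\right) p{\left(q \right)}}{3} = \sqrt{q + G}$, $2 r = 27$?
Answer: $- \frac{81 \sqrt{3}}{2} \approx -70.148$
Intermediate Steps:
$G = 21$ ($G = 3 \left(\left(-4 + 3\right) + 8\right) = 3 \left(-1 + 8\right) = 3 \cdot 7 = 21$)
$r = \frac{27}{2}$ ($r = \frac{1}{2} \cdot 27 = \frac{27}{2} \approx 13.5$)
$p{\left(q \right)} = - 3 \sqrt{21 + q}$ ($p{\left(q \right)} = - 3 \sqrt{q + 21} = - 3 \sqrt{21 + q}$)
$x{\left(X,N \right)} = \frac{27}{2} + N X$ ($x{\left(X,N \right)} = N X + \frac{27}{2} = \frac{27}{2} + N X$)
$p{\left(-18 \right)} x{\left(-21,o \right)} = - 3 \sqrt{21 - 18} \left(\frac{27}{2} + 0 \left(-21\right)\right) = - 3 \sqrt{3} \left(\frac{27}{2} + 0\right) = - 3 \sqrt{3} \cdot \frac{27}{2} = - \frac{81 \sqrt{3}}{2}$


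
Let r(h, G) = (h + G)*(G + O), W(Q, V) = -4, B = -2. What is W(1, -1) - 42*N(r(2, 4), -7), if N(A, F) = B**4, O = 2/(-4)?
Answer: -676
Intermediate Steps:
O = -1/2 (O = 2*(-1/4) = -1/2 ≈ -0.50000)
r(h, G) = (-1/2 + G)*(G + h) (r(h, G) = (h + G)*(G - 1/2) = (G + h)*(-1/2 + G) = (-1/2 + G)*(G + h))
N(A, F) = 16 (N(A, F) = (-2)**4 = 16)
W(1, -1) - 42*N(r(2, 4), -7) = -4 - 42*16 = -4 - 672 = -676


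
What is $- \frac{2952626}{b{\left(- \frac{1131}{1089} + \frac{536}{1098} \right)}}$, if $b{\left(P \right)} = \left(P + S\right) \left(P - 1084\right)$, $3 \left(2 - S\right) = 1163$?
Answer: $- \frac{6514691782684833}{924201448291193} \approx -7.049$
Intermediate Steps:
$S = - \frac{1157}{3}$ ($S = 2 - \frac{1163}{3} = - \frac{1157}{3} \approx -385.67$)
$b{\left(P \right)} = \left(-1084 + P\right) \left(- \frac{1157}{3} + P\right)$ ($b{\left(P \right)} = \left(P - \frac{1157}{3}\right) \left(P - 1084\right) = \left(- \frac{1157}{3} + P\right) \left(-1084 + P\right) = \left(-1084 + P\right) \left(- \frac{1157}{3} + P\right)$)
$- \frac{2952626}{b{\left(- \frac{1131}{1089} + \frac{536}{1098} \right)}} = - \frac{2952626}{\frac{1254188}{3} + \left(- \frac{1131}{1089} + \frac{536}{1098}\right)^{2} - \frac{4409 \left(- \frac{1131}{1089} + \frac{536}{1098}\right)}{3}} = - \frac{2952626}{\frac{1254188}{3} + \left(\left(-1131\right) \frac{1}{1089} + 536 \cdot \frac{1}{1098}\right)^{2} - \frac{4409 \left(\left(-1131\right) \frac{1}{1089} + 536 \cdot \frac{1}{1098}\right)}{3}} = - \frac{2952626}{\frac{1254188}{3} + \left(- \frac{377}{363} + \frac{268}{549}\right)^{2} - \frac{4409 \left(- \frac{377}{363} + \frac{268}{549}\right)}{3}} = - \frac{2952626}{\frac{1254188}{3} + \left(- \frac{36563}{66429}\right)^{2} - - \frac{161206267}{199287}} = - \frac{2952626}{\frac{1254188}{3} + \frac{1336852969}{4412812041} + \frac{161206267}{199287}} = - \frac{2952626}{\frac{1848402896582386}{4412812041}} = \left(-2952626\right) \frac{4412812041}{1848402896582386} = - \frac{6514691782684833}{924201448291193}$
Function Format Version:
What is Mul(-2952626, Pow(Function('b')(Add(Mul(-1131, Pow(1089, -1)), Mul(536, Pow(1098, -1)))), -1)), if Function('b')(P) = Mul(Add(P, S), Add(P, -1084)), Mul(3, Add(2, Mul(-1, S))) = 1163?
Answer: Rational(-6514691782684833, 924201448291193) ≈ -7.0490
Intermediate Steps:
S = Rational(-1157, 3) (S = Add(2, Mul(Rational(-1, 3), 1163)) = Add(2, Rational(-1163, 3)) = Rational(-1157, 3) ≈ -385.67)
Function('b')(P) = Mul(Add(-1084, P), Add(Rational(-1157, 3), P)) (Function('b')(P) = Mul(Add(P, Rational(-1157, 3)), Add(P, -1084)) = Mul(Add(Rational(-1157, 3), P), Add(-1084, P)) = Mul(Add(-1084, P), Add(Rational(-1157, 3), P)))
Mul(-2952626, Pow(Function('b')(Add(Mul(-1131, Pow(1089, -1)), Mul(536, Pow(1098, -1)))), -1)) = Mul(-2952626, Pow(Add(Rational(1254188, 3), Pow(Add(Mul(-1131, Pow(1089, -1)), Mul(536, Pow(1098, -1))), 2), Mul(Rational(-4409, 3), Add(Mul(-1131, Pow(1089, -1)), Mul(536, Pow(1098, -1))))), -1)) = Mul(-2952626, Pow(Add(Rational(1254188, 3), Pow(Add(Mul(-1131, Rational(1, 1089)), Mul(536, Rational(1, 1098))), 2), Mul(Rational(-4409, 3), Add(Mul(-1131, Rational(1, 1089)), Mul(536, Rational(1, 1098))))), -1)) = Mul(-2952626, Pow(Add(Rational(1254188, 3), Pow(Add(Rational(-377, 363), Rational(268, 549)), 2), Mul(Rational(-4409, 3), Add(Rational(-377, 363), Rational(268, 549)))), -1)) = Mul(-2952626, Pow(Add(Rational(1254188, 3), Pow(Rational(-36563, 66429), 2), Mul(Rational(-4409, 3), Rational(-36563, 66429))), -1)) = Mul(-2952626, Pow(Add(Rational(1254188, 3), Rational(1336852969, 4412812041), Rational(161206267, 199287)), -1)) = Mul(-2952626, Pow(Rational(1848402896582386, 4412812041), -1)) = Mul(-2952626, Rational(4412812041, 1848402896582386)) = Rational(-6514691782684833, 924201448291193)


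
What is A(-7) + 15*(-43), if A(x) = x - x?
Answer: -645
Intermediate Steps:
A(x) = 0
A(-7) + 15*(-43) = 0 + 15*(-43) = 0 - 645 = -645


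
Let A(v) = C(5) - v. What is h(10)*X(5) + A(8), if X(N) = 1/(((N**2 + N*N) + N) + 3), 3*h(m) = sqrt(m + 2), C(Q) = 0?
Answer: -8 + sqrt(3)/87 ≈ -7.9801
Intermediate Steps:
h(m) = sqrt(2 + m)/3 (h(m) = sqrt(m + 2)/3 = sqrt(2 + m)/3)
A(v) = -v (A(v) = 0 - v = -v)
X(N) = 1/(3 + N + 2*N**2) (X(N) = 1/(((N**2 + N**2) + N) + 3) = 1/((2*N**2 + N) + 3) = 1/((N + 2*N**2) + 3) = 1/(3 + N + 2*N**2))
h(10)*X(5) + A(8) = (sqrt(2 + 10)/3)/(3 + 5 + 2*5**2) - 1*8 = (sqrt(12)/3)/(3 + 5 + 2*25) - 8 = ((2*sqrt(3))/3)/(3 + 5 + 50) - 8 = (2*sqrt(3)/3)/58 - 8 = (2*sqrt(3)/3)*(1/58) - 8 = sqrt(3)/87 - 8 = -8 + sqrt(3)/87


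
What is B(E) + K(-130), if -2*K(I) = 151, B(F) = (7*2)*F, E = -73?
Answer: -2195/2 ≈ -1097.5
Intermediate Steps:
B(F) = 14*F
K(I) = -151/2 (K(I) = -½*151 = -151/2)
B(E) + K(-130) = 14*(-73) - 151/2 = -1022 - 151/2 = -2195/2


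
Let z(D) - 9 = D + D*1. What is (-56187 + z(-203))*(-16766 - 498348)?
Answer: 29147210576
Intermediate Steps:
z(D) = 9 + 2*D (z(D) = 9 + (D + D*1) = 9 + (D + D) = 9 + 2*D)
(-56187 + z(-203))*(-16766 - 498348) = (-56187 + (9 + 2*(-203)))*(-16766 - 498348) = (-56187 + (9 - 406))*(-515114) = (-56187 - 397)*(-515114) = -56584*(-515114) = 29147210576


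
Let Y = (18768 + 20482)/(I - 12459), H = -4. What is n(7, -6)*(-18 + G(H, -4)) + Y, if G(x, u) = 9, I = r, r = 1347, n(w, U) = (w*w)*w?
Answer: -17170997/5556 ≈ -3090.5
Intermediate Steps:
n(w, U) = w³ (n(w, U) = w²*w = w³)
I = 1347
Y = -19625/5556 (Y = (18768 + 20482)/(1347 - 12459) = 39250/(-11112) = 39250*(-1/11112) = -19625/5556 ≈ -3.5322)
n(7, -6)*(-18 + G(H, -4)) + Y = 7³*(-18 + 9) - 19625/5556 = 343*(-9) - 19625/5556 = -3087 - 19625/5556 = -17170997/5556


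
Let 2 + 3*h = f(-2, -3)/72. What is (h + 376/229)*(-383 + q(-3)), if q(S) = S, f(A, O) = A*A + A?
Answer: -4699357/12366 ≈ -380.02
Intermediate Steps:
f(A, O) = A + A² (f(A, O) = A² + A = A + A²)
h = -71/108 (h = -⅔ + (-2*(1 - 2)/72)/3 = -⅔ + (-2*(-1)*(1/72))/3 = -⅔ + (2*(1/72))/3 = -⅔ + (⅓)*(1/36) = -⅔ + 1/108 = -71/108 ≈ -0.65741)
(h + 376/229)*(-383 + q(-3)) = (-71/108 + 376/229)*(-383 - 3) = (-71/108 + 376*(1/229))*(-386) = (-71/108 + 376/229)*(-386) = (24349/24732)*(-386) = -4699357/12366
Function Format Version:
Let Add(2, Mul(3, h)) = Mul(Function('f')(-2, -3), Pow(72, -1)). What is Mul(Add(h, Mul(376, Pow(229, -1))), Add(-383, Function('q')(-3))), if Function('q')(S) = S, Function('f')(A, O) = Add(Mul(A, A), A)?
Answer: Rational(-4699357, 12366) ≈ -380.02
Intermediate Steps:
Function('f')(A, O) = Add(A, Pow(A, 2)) (Function('f')(A, O) = Add(Pow(A, 2), A) = Add(A, Pow(A, 2)))
h = Rational(-71, 108) (h = Add(Rational(-2, 3), Mul(Rational(1, 3), Mul(Mul(-2, Add(1, -2)), Pow(72, -1)))) = Add(Rational(-2, 3), Mul(Rational(1, 3), Mul(Mul(-2, -1), Rational(1, 72)))) = Add(Rational(-2, 3), Mul(Rational(1, 3), Mul(2, Rational(1, 72)))) = Add(Rational(-2, 3), Mul(Rational(1, 3), Rational(1, 36))) = Add(Rational(-2, 3), Rational(1, 108)) = Rational(-71, 108) ≈ -0.65741)
Mul(Add(h, Mul(376, Pow(229, -1))), Add(-383, Function('q')(-3))) = Mul(Add(Rational(-71, 108), Mul(376, Pow(229, -1))), Add(-383, -3)) = Mul(Add(Rational(-71, 108), Mul(376, Rational(1, 229))), -386) = Mul(Add(Rational(-71, 108), Rational(376, 229)), -386) = Mul(Rational(24349, 24732), -386) = Rational(-4699357, 12366)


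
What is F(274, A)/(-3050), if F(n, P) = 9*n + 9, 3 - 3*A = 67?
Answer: -99/122 ≈ -0.81148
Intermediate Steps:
A = -64/3 (A = 1 - ⅓*67 = 1 - 67/3 = -64/3 ≈ -21.333)
F(n, P) = 9 + 9*n
F(274, A)/(-3050) = (9 + 9*274)/(-3050) = (9 + 2466)*(-1/3050) = 2475*(-1/3050) = -99/122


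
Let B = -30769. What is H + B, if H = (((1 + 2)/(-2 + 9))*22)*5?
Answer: -215053/7 ≈ -30722.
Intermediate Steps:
H = 330/7 (H = ((3/7)*22)*5 = (66/7)*5 = 330/7 ≈ 47.143)
H + B = 330/7 - 30769 = -215053/7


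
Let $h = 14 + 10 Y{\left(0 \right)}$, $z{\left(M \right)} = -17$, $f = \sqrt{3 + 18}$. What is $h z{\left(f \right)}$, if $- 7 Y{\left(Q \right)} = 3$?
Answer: $- \frac{1156}{7} \approx -165.14$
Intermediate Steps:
$Y{\left(Q \right)} = - \frac{3}{7}$ ($Y{\left(Q \right)} = \left(- \frac{1}{7}\right) 3 = - \frac{3}{7}$)
$f = \sqrt{21} \approx 4.5826$
$h = \frac{68}{7}$ ($h = 14 + 10 \left(- \frac{3}{7}\right) = 14 - \frac{30}{7} = \frac{68}{7} \approx 9.7143$)
$h z{\left(f \right)} = \frac{68}{7} \left(-17\right) = - \frac{1156}{7}$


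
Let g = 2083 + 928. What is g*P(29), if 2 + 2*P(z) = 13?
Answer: 33121/2 ≈ 16561.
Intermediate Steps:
g = 3011
P(z) = 11/2 (P(z) = -1 + (½)*13 = -1 + 13/2 = 11/2)
g*P(29) = 3011*(11/2) = 33121/2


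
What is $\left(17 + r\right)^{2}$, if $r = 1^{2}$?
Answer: $324$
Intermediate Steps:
$r = 1$
$\left(17 + r\right)^{2} = \left(17 + 1\right)^{2} = 18^{2} = 324$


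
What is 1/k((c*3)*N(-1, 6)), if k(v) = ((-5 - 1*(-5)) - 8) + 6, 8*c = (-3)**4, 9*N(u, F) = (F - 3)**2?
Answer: -1/2 ≈ -0.50000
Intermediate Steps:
N(u, F) = (-3 + F)**2/9 (N(u, F) = (F - 3)**2/9 = (-3 + F)**2/9)
c = 81/8 (c = (1/8)*(-3)**4 = (1/8)*81 = 81/8 ≈ 10.125)
k(v) = -2 (k(v) = ((-5 + 5) - 8) + 6 = (0 - 8) + 6 = -8 + 6 = -2)
1/k((c*3)*N(-1, 6)) = 1/(-2) = -1/2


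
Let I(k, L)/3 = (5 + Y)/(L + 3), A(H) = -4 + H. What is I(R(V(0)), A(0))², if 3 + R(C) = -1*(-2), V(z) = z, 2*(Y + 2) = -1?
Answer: 225/4 ≈ 56.250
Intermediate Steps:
Y = -5/2 (Y = -2 + (½)*(-1) = -2 - ½ = -5/2 ≈ -2.5000)
R(C) = -1 (R(C) = -3 - 1*(-2) = -3 + 2 = -1)
I(k, L) = 15/(2*(3 + L)) (I(k, L) = 3*((5 - 5/2)/(L + 3)) = 3*(5/(2*(3 + L))) = 15/(2*(3 + L)))
I(R(V(0)), A(0))² = (15/(2*(3 + (-4 + 0))))² = (15/(2*(3 - 4)))² = ((15/2)/(-1))² = ((15/2)*(-1))² = (-15/2)² = 225/4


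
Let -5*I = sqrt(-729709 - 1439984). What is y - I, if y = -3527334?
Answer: -3527334 + 3*I*sqrt(241077)/5 ≈ -3.5273e+6 + 294.6*I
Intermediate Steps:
I = -3*I*sqrt(241077)/5 (I = -sqrt(-729709 - 1439984)/5 = -3*I*sqrt(241077)/5 ≈ -294.6*I)
y - I = -3527334 - (-3)*I*sqrt(241077)/5 = -3527334 + 3*I*sqrt(241077)/5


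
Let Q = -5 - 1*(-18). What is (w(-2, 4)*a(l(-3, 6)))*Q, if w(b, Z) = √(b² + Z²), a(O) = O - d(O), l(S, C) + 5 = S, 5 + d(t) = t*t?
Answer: -1742*√5 ≈ -3895.2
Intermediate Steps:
d(t) = -5 + t² (d(t) = -5 + t*t = -5 + t²)
l(S, C) = -5 + S
a(O) = 5 + O - O² (a(O) = O - (-5 + O²) = O + (5 - O²) = 5 + O - O²)
w(b, Z) = √(Z² + b²)
Q = 13 (Q = -5 + 18 = 13)
(w(-2, 4)*a(l(-3, 6)))*Q = (√(4² + (-2)²)*(5 + (-5 - 3) - (-5 - 3)²))*13 = (√(16 + 4)*(5 - 8 - 1*(-8)²))*13 = (√20*(5 - 8 - 1*64))*13 = ((2*√5)*(5 - 8 - 64))*13 = ((2*√5)*(-67))*13 = -134*√5*13 = -1742*√5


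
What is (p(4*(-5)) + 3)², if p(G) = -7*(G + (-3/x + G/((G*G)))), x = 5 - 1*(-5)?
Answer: 8462281/400 ≈ 21156.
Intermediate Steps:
x = 10 (x = 5 + 5 = 10)
p(G) = 21/10 - 7*G - 7/G (p(G) = -7*(G + (-3/10 + G/((G*G)))) = -7*(G + (-3*⅒ + G/(G²))) = -7*(G + (-3/10 + G/G²)) = -7*(G + (-3/10 + 1/G)) = -7*(-3/10 + G + 1/G) = 21/10 - 7*G - 7/G)
(p(4*(-5)) + 3)² = ((21/10 - 28*(-5) - 7/(4*(-5))) + 3)² = ((21/10 - 7*(-20) - 7/(-20)) + 3)² = ((21/10 + 140 - 7*(-1/20)) + 3)² = ((21/10 + 140 + 7/20) + 3)² = (2849/20 + 3)² = (2909/20)² = 8462281/400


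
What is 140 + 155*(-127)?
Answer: -19545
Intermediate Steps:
140 + 155*(-127) = 140 - 19685 = -19545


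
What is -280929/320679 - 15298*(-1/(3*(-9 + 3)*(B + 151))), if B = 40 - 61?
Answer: -103020763/13896090 ≈ -7.4137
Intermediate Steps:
B = -21
-280929/320679 - 15298*(-1/(3*(-9 + 3)*(B + 151))) = -280929/320679 - 15298*(-1/(3*(-21 + 151)*(-9 + 3))) = -280929*1/320679 - 15298/(130*(-6*(-3))) = -93643/106893 - 15298/(130*18) = -93643/106893 - 15298/2340 = -93643/106893 - 15298*1/2340 = -93643/106893 - 7649/1170 = -103020763/13896090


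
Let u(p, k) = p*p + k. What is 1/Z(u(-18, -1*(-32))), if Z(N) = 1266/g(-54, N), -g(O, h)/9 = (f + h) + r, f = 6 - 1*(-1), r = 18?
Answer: -1143/422 ≈ -2.7085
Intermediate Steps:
f = 7 (f = 6 + 1 = 7)
g(O, h) = -225 - 9*h (g(O, h) = -9*((7 + h) + 18) = -9*(25 + h) = -225 - 9*h)
u(p, k) = k + p² (u(p, k) = p² + k = k + p²)
Z(N) = 1266/(-225 - 9*N)
1/Z(u(-18, -1*(-32))) = 1/(-422/(75 + 3*(-1*(-32) + (-18)²))) = 1/(-422/(75 + 3*(32 + 324))) = 1/(-422/(75 + 3*356)) = 1/(-422/(75 + 1068)) = 1/(-422/1143) = -1143/422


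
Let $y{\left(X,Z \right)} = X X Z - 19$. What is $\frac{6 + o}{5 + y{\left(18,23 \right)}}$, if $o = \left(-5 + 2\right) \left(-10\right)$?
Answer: $\frac{18}{3719} \approx 0.00484$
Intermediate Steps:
$y{\left(X,Z \right)} = -19 + Z X^{2}$ ($y{\left(X,Z \right)} = X^{2} Z - 19 = Z X^{2} - 19 = -19 + Z X^{2}$)
$o = 30$ ($o = \left(-3\right) \left(-10\right) = 30$)
$\frac{6 + o}{5 + y{\left(18,23 \right)}} = \frac{6 + 30}{5 - \left(19 - 23 \cdot 18^{2}\right)} = \frac{36}{5 + \left(-19 + 23 \cdot 324\right)} = \frac{36}{5 + \left(-19 + 7452\right)} = \frac{36}{5 + 7433} = \frac{36}{7438} = 36 \cdot \frac{1}{7438} = \frac{18}{3719}$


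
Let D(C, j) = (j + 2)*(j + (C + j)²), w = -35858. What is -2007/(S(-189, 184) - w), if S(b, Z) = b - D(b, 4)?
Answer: 2007/169705 ≈ 0.011826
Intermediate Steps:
D(C, j) = (2 + j)*(j + (C + j)²)
S(b, Z) = -24 + b - 6*(4 + b)² (S(b, Z) = b - (4² + 2*4 + 2*(b + 4)² + 4*(b + 4)²) = b - (16 + 8 + 2*(4 + b)² + 4*(4 + b)²) = b - (24 + 6*(4 + b)²) = b + (-24 - 6*(4 + b)²) = -24 + b - 6*(4 + b)²)
-2007/(S(-189, 184) - w) = -2007/((-24 - 189 - 6*(4 - 189)²) - 1*(-35858)) = -2007/((-24 - 189 - 6*(-185)²) + 35858) = -2007/((-24 - 189 - 6*34225) + 35858) = -2007/((-24 - 189 - 205350) + 35858) = -2007/(-205563 + 35858) = -2007/(-169705) = -2007*(-1/169705) = 2007/169705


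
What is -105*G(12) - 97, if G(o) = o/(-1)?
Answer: 1163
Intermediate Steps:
G(o) = -o (G(o) = o*(-1) = -o)
-105*G(12) - 97 = -(-105)*12 - 97 = -105*(-12) - 97 = 1260 - 97 = 1163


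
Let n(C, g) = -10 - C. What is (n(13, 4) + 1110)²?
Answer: 1181569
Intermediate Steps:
(n(13, 4) + 1110)² = ((-10 - 1*13) + 1110)² = ((-10 - 13) + 1110)² = (-23 + 1110)² = 1087² = 1181569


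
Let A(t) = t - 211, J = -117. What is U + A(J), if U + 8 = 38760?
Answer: 38424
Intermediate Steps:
U = 38752 (U = -8 + 38760 = 38752)
A(t) = -211 + t
U + A(J) = 38752 + (-211 - 117) = 38752 - 328 = 38424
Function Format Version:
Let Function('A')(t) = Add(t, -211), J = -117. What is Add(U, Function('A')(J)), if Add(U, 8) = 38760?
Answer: 38424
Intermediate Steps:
U = 38752 (U = Add(-8, 38760) = 38752)
Function('A')(t) = Add(-211, t)
Add(U, Function('A')(J)) = Add(38752, Add(-211, -117)) = Add(38752, -328) = 38424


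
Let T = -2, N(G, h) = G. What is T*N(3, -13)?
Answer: -6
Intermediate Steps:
T*N(3, -13) = -2*3 = -6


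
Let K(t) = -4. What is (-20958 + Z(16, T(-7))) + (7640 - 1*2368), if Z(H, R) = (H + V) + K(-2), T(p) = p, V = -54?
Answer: -15728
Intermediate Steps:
Z(H, R) = -58 + H (Z(H, R) = (H - 54) - 4 = (-54 + H) - 4 = -58 + H)
(-20958 + Z(16, T(-7))) + (7640 - 1*2368) = (-20958 + (-58 + 16)) + (7640 - 1*2368) = (-20958 - 42) + (7640 - 2368) = -21000 + 5272 = -15728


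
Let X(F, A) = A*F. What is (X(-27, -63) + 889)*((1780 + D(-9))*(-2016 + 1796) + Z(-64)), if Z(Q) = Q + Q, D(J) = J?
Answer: -1009447320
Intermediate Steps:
Z(Q) = 2*Q
(X(-27, -63) + 889)*((1780 + D(-9))*(-2016 + 1796) + Z(-64)) = (-63*(-27) + 889)*((1780 - 9)*(-2016 + 1796) + 2*(-64)) = (1701 + 889)*(1771*(-220) - 128) = 2590*(-389620 - 128) = 2590*(-389748) = -1009447320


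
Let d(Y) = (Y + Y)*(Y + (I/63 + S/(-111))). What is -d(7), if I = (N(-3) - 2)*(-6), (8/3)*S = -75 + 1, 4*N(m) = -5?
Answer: -635/6 ≈ -105.83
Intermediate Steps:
N(m) = -5/4 (N(m) = (¼)*(-5) = -5/4)
S = -111/4 (S = 3*(-75 + 1)/8 = (3/8)*(-74) = -111/4 ≈ -27.750)
I = 39/2 (I = (-5/4 - 2)*(-6) = -13/4*(-6) = 39/2 ≈ 19.500)
d(Y) = 2*Y*(47/84 + Y) (d(Y) = (Y + Y)*(Y + ((39/2)/63 - 111/4/(-111))) = (2*Y)*(Y + ((39/2)*(1/63) - 111/4*(-1/111))) = (2*Y)*(Y + (13/42 + ¼)) = (2*Y)*(Y + 47/84) = (2*Y)*(47/84 + Y) = 2*Y*(47/84 + Y))
-d(7) = -7*(47 + 84*7)/42 = -7*(47 + 588)/42 = -7*635/42 = -1*635/6 = -635/6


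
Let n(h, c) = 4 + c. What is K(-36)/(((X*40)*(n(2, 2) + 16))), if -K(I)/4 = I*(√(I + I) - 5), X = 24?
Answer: -3/88 + 9*I*√2/220 ≈ -0.034091 + 0.057854*I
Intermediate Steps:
K(I) = -4*I*(-5 + √2*√I) (K(I) = -4*I*(√(I + I) - 5) = -4*I*(√(2*I) - 5) = -4*I*(√2*√I - 5) = -4*I*(-5 + √2*√I))
K(-36)/(((X*40)*(n(2, 2) + 16))) = (20*(-36) - 4*√2*(-36)^(3/2))/(((24*40)*((4 + 2) + 16))) = (-720 - 4*√2*(-216*I))/((960*(6 + 16))) = (-720 + 864*I*√2)/((960*22)) = (-720 + 864*I*√2)/21120 = (-720 + 864*I*√2)*(1/21120) = -3/88 + 9*I*√2/220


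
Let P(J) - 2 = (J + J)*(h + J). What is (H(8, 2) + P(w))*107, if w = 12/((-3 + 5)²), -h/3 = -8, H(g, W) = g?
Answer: 18404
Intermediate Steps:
h = 24 (h = -3*(-8) = 24)
w = 3 (w = 12/(2²) = 12/4 = 12*(¼) = 3)
P(J) = 2 + 2*J*(24 + J) (P(J) = 2 + (J + J)*(24 + J) = 2 + (2*J)*(24 + J) = 2 + 2*J*(24 + J))
(H(8, 2) + P(w))*107 = (8 + (2 + 2*3² + 48*3))*107 = (8 + (2 + 2*9 + 144))*107 = (8 + (2 + 18 + 144))*107 = (8 + 164)*107 = 172*107 = 18404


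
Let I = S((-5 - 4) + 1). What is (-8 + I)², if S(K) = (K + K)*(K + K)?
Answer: 61504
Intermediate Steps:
S(K) = 4*K² (S(K) = (2*K)*(2*K) = 4*K²)
I = 256 (I = 4*((-5 - 4) + 1)² = 4*(-9 + 1)² = 4*(-8)² = 4*64 = 256)
(-8 + I)² = (-8 + 256)² = 248² = 61504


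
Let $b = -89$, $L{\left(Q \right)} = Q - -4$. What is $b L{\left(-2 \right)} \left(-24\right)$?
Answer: $4272$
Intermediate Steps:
$L{\left(Q \right)} = 4 + Q$ ($L{\left(Q \right)} = Q + 4 = 4 + Q$)
$b L{\left(-2 \right)} \left(-24\right) = - 89 \left(4 - 2\right) \left(-24\right) = \left(-89\right) 2 \left(-24\right) = \left(-178\right) \left(-24\right) = 4272$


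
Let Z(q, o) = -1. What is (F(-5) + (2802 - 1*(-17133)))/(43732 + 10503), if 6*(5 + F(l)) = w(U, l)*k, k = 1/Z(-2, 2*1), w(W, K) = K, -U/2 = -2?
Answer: 23917/65082 ≈ 0.36749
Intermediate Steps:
U = 4 (U = -2*(-2) = 4)
k = -1 (k = 1/(-1) = -1)
F(l) = -5 - l/6 (F(l) = -5 + (l*(-1))/6 = -5 + (-l)/6 = -5 - l/6)
(F(-5) + (2802 - 1*(-17133)))/(43732 + 10503) = ((-5 - ⅙*(-5)) + (2802 - 1*(-17133)))/(43732 + 10503) = ((-5 + ⅚) + (2802 + 17133))/54235 = (-25/6 + 19935)*(1/54235) = (119585/6)*(1/54235) = 23917/65082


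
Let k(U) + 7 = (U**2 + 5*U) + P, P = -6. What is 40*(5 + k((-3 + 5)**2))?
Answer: 1120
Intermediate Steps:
k(U) = -13 + U**2 + 5*U (k(U) = -7 + ((U**2 + 5*U) - 6) = -7 + (-6 + U**2 + 5*U) = -13 + U**2 + 5*U)
40*(5 + k((-3 + 5)**2)) = 40*(5 + (-13 + ((-3 + 5)**2)**2 + 5*(-3 + 5)**2)) = 40*(5 + (-13 + (2**2)**2 + 5*2**2)) = 40*(5 + (-13 + 4**2 + 5*4)) = 40*(5 + (-13 + 16 + 20)) = 40*(5 + 23) = 40*28 = 1120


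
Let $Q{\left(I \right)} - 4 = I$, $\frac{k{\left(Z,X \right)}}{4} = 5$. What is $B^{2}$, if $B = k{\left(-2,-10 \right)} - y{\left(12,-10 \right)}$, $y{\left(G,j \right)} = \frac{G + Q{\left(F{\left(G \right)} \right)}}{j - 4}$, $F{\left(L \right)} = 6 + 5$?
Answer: $\frac{94249}{196} \approx 480.86$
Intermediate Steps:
$k{\left(Z,X \right)} = 20$ ($k{\left(Z,X \right)} = 4 \cdot 5 = 20$)
$F{\left(L \right)} = 11$
$Q{\left(I \right)} = 4 + I$
$y{\left(G,j \right)} = \frac{15 + G}{-4 + j}$ ($y{\left(G,j \right)} = \frac{G + \left(4 + 11\right)}{j - 4} = \frac{G + 15}{-4 + j} = \frac{15 + G}{-4 + j}$)
$B = \frac{307}{14}$ ($B = 20 - \frac{15 + 12}{-4 - 10} = 20 - \frac{1}{-14} \cdot 27 = 20 - \left(- \frac{1}{14}\right) 27 = 20 - - \frac{27}{14} = 20 + \frac{27}{14} = \frac{307}{14} \approx 21.929$)
$B^{2} = \left(\frac{307}{14}\right)^{2} = \frac{94249}{196}$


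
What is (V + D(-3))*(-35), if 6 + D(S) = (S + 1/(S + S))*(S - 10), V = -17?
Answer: -3815/6 ≈ -635.83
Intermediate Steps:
D(S) = -6 + (-10 + S)*(S + 1/(2*S)) (D(S) = -6 + (S + 1/(S + S))*(S - 10) = -6 + (S + 1/(2*S))*(-10 + S) = -6 + (-10 + S)*(S + 1/(2*S)))
(V + D(-3))*(-35) = (-17 + (-11/2 + (-3)² - 10*(-3) - 5/(-3)))*(-35) = (-17 + (-11/2 + 9 + 30 - 5*(-⅓)))*(-35) = (-17 + (-11/2 + 9 + 30 + 5/3))*(-35) = (-17 + 211/6)*(-35) = (109/6)*(-35) = -3815/6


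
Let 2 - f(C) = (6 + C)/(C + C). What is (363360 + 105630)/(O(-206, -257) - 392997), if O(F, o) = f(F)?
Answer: -119274/99947 ≈ -1.1934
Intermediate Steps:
f(C) = 2 - (6 + C)/(2*C) (f(C) = 2 - (6 + C)/(C + C) = 2 - (6 + C)/(2*C))
O(F, o) = 3/2 - 3/F
(363360 + 105630)/(O(-206, -257) - 392997) = (363360 + 105630)/((3/2 - 3/(-206)) - 392997) = 468990/((3/2 - 3*(-1/206)) - 392997) = 468990/((3/2 + 3/206) - 392997) = 468990/(156/103 - 392997) = 468990/(-40478535/103) = 468990*(-103/40478535) = -119274/99947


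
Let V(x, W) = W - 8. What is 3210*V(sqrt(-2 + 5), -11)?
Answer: -60990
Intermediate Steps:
V(x, W) = -8 + W
3210*V(sqrt(-2 + 5), -11) = 3210*(-8 - 11) = 3210*(-19) = -60990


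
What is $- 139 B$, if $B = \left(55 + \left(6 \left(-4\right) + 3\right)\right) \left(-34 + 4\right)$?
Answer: $141780$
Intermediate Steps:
$B = -1020$ ($B = \left(55 + \left(-24 + 3\right)\right) \left(-30\right) = \left(55 - 21\right) \left(-30\right) = 34 \left(-30\right) = -1020$)
$- 139 B = \left(-139\right) \left(-1020\right) = 141780$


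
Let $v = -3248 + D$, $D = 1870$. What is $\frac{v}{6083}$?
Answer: $- \frac{1378}{6083} \approx -0.22653$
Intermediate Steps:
$v = -1378$ ($v = -3248 + 1870 = -1378$)
$\frac{v}{6083} = - \frac{1378}{6083}$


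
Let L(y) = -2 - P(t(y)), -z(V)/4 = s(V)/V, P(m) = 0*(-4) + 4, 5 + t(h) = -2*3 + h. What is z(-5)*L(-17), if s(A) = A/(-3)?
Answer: -8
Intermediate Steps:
t(h) = -11 + h (t(h) = -5 + (-2*3 + h) = -5 + (-6 + h) = -11 + h)
s(A) = -A/3 (s(A) = A*(-⅓) = -A/3)
P(m) = 4 (P(m) = 0 + 4 = 4)
z(V) = 4/3 (z(V) = -4*(-V/3)/V = -4*(-⅓) = 4/3)
L(y) = -6 (L(y) = -2 - 1*4 = -2 - 4 = -6)
z(-5)*L(-17) = (4/3)*(-6) = -8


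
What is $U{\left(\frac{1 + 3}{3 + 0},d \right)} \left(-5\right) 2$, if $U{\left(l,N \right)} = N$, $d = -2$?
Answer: $20$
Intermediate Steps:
$U{\left(\frac{1 + 3}{3 + 0},d \right)} \left(-5\right) 2 = \left(-2\right) \left(-5\right) 2 = 10 \cdot 2 = 20$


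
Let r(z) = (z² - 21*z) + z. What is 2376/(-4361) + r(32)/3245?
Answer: -6035496/14151445 ≈ -0.42649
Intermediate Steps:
r(z) = z² - 20*z
2376/(-4361) + r(32)/3245 = 2376/(-4361) + (32*(-20 + 32))/3245 = 2376*(-1/4361) + (32*12)*(1/3245) = -2376/4361 + 384*(1/3245) = -2376/4361 + 384/3245 = -6035496/14151445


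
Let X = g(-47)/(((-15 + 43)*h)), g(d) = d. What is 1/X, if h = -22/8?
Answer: 77/47 ≈ 1.6383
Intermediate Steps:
h = -11/4 (h = -22*⅛ = -11/4 ≈ -2.7500)
X = 47/77 (X = -47*(-4/(11*(-15 + 43))) = -47/(28*(-11/4)) = -47/(-77) = -47*(-1/77) = 47/77 ≈ 0.61039)
1/X = 1/(47/77) = 77/47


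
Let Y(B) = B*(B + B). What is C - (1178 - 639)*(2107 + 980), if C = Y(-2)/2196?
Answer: -913477255/549 ≈ -1.6639e+6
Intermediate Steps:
Y(B) = 2*B**2 (Y(B) = B*(2*B) = 2*B**2)
C = 2/549 (C = (2*(-2)**2)/2196 = (2*4)*(1/2196) = 8*(1/2196) = 2/549 ≈ 0.0036430)
C - (1178 - 639)*(2107 + 980) = 2/549 - (1178 - 639)*(2107 + 980) = 2/549 - 539*3087 = 2/549 - 1*1663893 = 2/549 - 1663893 = -913477255/549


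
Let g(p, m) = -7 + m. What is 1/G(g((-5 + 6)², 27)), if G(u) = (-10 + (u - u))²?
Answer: 1/100 ≈ 0.010000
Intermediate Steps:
G(u) = 100 (G(u) = (-10 + 0)² = (-10)² = 100)
1/G(g((-5 + 6)², 27)) = 1/100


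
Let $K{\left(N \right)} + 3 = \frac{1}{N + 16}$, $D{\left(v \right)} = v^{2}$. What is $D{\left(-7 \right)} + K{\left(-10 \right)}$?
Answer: $\frac{277}{6} \approx 46.167$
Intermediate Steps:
$K{\left(N \right)} = -3 + \frac{1}{16 + N}$ ($K{\left(N \right)} = -3 + \frac{1}{N + 16} = -3 + \frac{1}{16 + N}$)
$D{\left(-7 \right)} + K{\left(-10 \right)} = \left(-7\right)^{2} + \frac{-47 - -30}{16 - 10} = 49 + \frac{-47 + 30}{6} = 49 + \frac{1}{6} \left(-17\right) = 49 - \frac{17}{6} = \frac{277}{6}$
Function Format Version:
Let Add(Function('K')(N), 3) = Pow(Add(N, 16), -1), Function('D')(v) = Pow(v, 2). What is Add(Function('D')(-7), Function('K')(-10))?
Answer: Rational(277, 6) ≈ 46.167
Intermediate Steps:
Function('K')(N) = Add(-3, Pow(Add(16, N), -1)) (Function('K')(N) = Add(-3, Pow(Add(N, 16), -1)) = Add(-3, Pow(Add(16, N), -1)))
Add(Function('D')(-7), Function('K')(-10)) = Add(Pow(-7, 2), Mul(Pow(Add(16, -10), -1), Add(-47, Mul(-3, -10)))) = Add(49, Mul(Pow(6, -1), Add(-47, 30))) = Add(49, Mul(Rational(1, 6), -17)) = Add(49, Rational(-17, 6)) = Rational(277, 6)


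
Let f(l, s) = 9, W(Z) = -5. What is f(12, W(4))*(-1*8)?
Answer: -72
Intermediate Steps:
f(12, W(4))*(-1*8) = 9*(-1*8) = 9*(-8) = -72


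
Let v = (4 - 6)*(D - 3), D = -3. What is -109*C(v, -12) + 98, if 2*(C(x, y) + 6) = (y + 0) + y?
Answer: 2060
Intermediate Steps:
v = 12 (v = (4 - 6)*(-3 - 3) = -2*(-6) = 12)
C(x, y) = -6 + y (C(x, y) = -6 + ((y + 0) + y)/2 = -6 + (y + y)/2 = -6 + (2*y)/2 = -6 + y)
-109*C(v, -12) + 98 = -109*(-6 - 12) + 98 = -109*(-18) + 98 = 1962 + 98 = 2060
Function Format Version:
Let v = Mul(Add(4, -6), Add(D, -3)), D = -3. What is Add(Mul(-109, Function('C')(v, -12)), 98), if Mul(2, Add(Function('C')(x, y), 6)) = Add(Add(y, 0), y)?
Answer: 2060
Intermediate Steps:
v = 12 (v = Mul(Add(4, -6), Add(-3, -3)) = Mul(-2, -6) = 12)
Function('C')(x, y) = Add(-6, y) (Function('C')(x, y) = Add(-6, Mul(Rational(1, 2), Add(Add(y, 0), y))) = Add(-6, Mul(Rational(1, 2), Add(y, y))) = Add(-6, Mul(Rational(1, 2), Mul(2, y))) = Add(-6, y))
Add(Mul(-109, Function('C')(v, -12)), 98) = Add(Mul(-109, Add(-6, -12)), 98) = Add(Mul(-109, -18), 98) = Add(1962, 98) = 2060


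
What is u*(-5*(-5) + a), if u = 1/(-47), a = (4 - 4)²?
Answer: -25/47 ≈ -0.53191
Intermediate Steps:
a = 0 (a = 0² = 0)
u = -1/47 ≈ -0.021277
u*(-5*(-5) + a) = -(-5*(-5) + 0)/47 = -(25 + 0)/47 = -1/47*25 = -25/47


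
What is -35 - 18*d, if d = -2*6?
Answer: 181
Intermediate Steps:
d = -12
-35 - 18*d = -35 - 18*(-12) = -35 + 216 = 181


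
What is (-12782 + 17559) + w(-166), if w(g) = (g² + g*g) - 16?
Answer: 59873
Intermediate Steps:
w(g) = -16 + 2*g² (w(g) = (g² + g²) - 16 = 2*g² - 16 = -16 + 2*g²)
(-12782 + 17559) + w(-166) = (-12782 + 17559) + (-16 + 2*(-166)²) = 4777 + (-16 + 2*27556) = 4777 + (-16 + 55112) = 4777 + 55096 = 59873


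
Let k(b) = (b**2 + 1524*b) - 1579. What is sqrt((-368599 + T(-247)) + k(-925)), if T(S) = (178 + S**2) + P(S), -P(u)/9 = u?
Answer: I*sqrt(860843) ≈ 927.82*I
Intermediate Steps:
P(u) = -9*u
T(S) = 178 + S**2 - 9*S (T(S) = (178 + S**2) - 9*S = 178 + S**2 - 9*S)
k(b) = -1579 + b**2 + 1524*b
sqrt((-368599 + T(-247)) + k(-925)) = sqrt((-368599 + (178 + (-247)**2 - 9*(-247))) + (-1579 + (-925)**2 + 1524*(-925))) = sqrt((-368599 + (178 + 61009 + 2223)) + (-1579 + 855625 - 1409700)) = sqrt((-368599 + 63410) - 555654) = sqrt(-305189 - 555654) = sqrt(-860843) = I*sqrt(860843)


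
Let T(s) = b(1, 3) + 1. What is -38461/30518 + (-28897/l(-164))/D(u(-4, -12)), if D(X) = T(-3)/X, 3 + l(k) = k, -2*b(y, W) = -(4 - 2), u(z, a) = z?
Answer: -1770180279/5096506 ≈ -347.33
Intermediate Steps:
b(y, W) = 1 (b(y, W) = -(-1)*(4 - 2)/2 = -(-1)*2/2 = -1/2*(-2) = 1)
l(k) = -3 + k
T(s) = 2 (T(s) = 1 + 1 = 2)
D(X) = 2/X
-38461/30518 + (-28897/l(-164))/D(u(-4, -12)) = -38461/30518 + (-28897/(-3 - 164))/((2/(-4))) = -38461*1/30518 + (-28897/(-167))/((2*(-1/4))) = -38461/30518 + (-28897*(-1/167))/(-1/2) = -38461/30518 + (28897/167)*(-2) = -38461/30518 - 57794/167 = -1770180279/5096506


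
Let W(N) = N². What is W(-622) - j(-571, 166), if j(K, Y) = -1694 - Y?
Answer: 388744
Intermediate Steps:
W(-622) - j(-571, 166) = (-622)² - (-1694 - 1*166) = 386884 - (-1694 - 166) = 386884 - 1*(-1860) = 386884 + 1860 = 388744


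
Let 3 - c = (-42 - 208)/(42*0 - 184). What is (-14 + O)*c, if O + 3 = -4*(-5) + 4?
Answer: 1057/92 ≈ 11.489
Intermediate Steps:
c = 151/92 (c = 3 - (-42 - 208)/(42*0 - 184) = 3 - (-250)/(0 - 184) = 3 - (-250)/(-184) = 3 - (-250)*(-1)/184 = 3 - 1*125/92 = 3 - 125/92 = 151/92 ≈ 1.6413)
O = 21 (O = -3 + (-4*(-5) + 4) = -3 + (20 + 4) = -3 + 24 = 21)
(-14 + O)*c = (-14 + 21)*(151/92) = 7*(151/92) = 1057/92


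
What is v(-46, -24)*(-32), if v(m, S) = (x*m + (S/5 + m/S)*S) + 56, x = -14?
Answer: -123072/5 ≈ -24614.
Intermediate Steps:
v(m, S) = 56 - 14*m + S*(S/5 + m/S) (v(m, S) = (-14*m + (S/5 + m/S)*S) + 56 = (-14*m + S*(S/5 + m/S)) + 56 = 56 - 14*m + S*(S/5 + m/S))
v(-46, -24)*(-32) = (56 - 13*(-46) + (⅕)*(-24)²)*(-32) = (56 + 598 + (⅕)*576)*(-32) = (56 + 598 + 576/5)*(-32) = (3846/5)*(-32) = -123072/5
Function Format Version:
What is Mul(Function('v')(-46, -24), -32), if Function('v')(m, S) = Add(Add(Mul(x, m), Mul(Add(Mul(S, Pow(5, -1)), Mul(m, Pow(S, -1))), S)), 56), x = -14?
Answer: Rational(-123072, 5) ≈ -24614.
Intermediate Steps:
Function('v')(m, S) = Add(56, Mul(-14, m), Mul(S, Add(Mul(Rational(1, 5), S), Mul(m, Pow(S, -1))))) (Function('v')(m, S) = Add(Add(Mul(-14, m), Mul(Add(Mul(S, Pow(5, -1)), Mul(m, Pow(S, -1))), S)), 56) = Add(Add(Mul(-14, m), Mul(Add(Mul(S, Rational(1, 5)), Mul(m, Pow(S, -1))), S)), 56) = Add(Add(Mul(-14, m), Mul(Add(Mul(Rational(1, 5), S), Mul(m, Pow(S, -1))), S)), 56) = Add(Add(Mul(-14, m), Mul(S, Add(Mul(Rational(1, 5), S), Mul(m, Pow(S, -1))))), 56) = Add(56, Mul(-14, m), Mul(S, Add(Mul(Rational(1, 5), S), Mul(m, Pow(S, -1))))))
Mul(Function('v')(-46, -24), -32) = Mul(Add(56, Mul(-13, -46), Mul(Rational(1, 5), Pow(-24, 2))), -32) = Mul(Add(56, 598, Mul(Rational(1, 5), 576)), -32) = Mul(Add(56, 598, Rational(576, 5)), -32) = Mul(Rational(3846, 5), -32) = Rational(-123072, 5)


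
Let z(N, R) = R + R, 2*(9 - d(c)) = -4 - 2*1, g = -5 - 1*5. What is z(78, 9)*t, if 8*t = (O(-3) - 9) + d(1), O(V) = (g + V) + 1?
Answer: -81/4 ≈ -20.250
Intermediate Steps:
g = -10 (g = -5 - 5 = -10)
O(V) = -9 + V (O(V) = (-10 + V) + 1 = -9 + V)
d(c) = 12 (d(c) = 9 - (-4 - 2*1)/2 = 9 - (-4 - 2)/2 = 9 - ½*(-6) = 9 + 3 = 12)
z(N, R) = 2*R
t = -9/8 (t = (((-9 - 3) - 9) + 12)/8 = ((-12 - 9) + 12)/8 = (-21 + 12)/8 = (⅛)*(-9) = -9/8 ≈ -1.1250)
z(78, 9)*t = (2*9)*(-9/8) = 18*(-9/8) = -81/4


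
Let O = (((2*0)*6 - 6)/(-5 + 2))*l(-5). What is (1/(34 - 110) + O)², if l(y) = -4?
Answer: 370881/5776 ≈ 64.211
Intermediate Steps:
O = -8 (O = (((2*0)*6 - 6)/(-5 + 2))*(-4) = ((0*6 - 6)/(-3))*(-4) = ((0 - 6)*(-⅓))*(-4) = -6*(-⅓)*(-4) = 2*(-4) = -8)
(1/(34 - 110) + O)² = (1/(34 - 110) - 8)² = (1/(-76) - 8)² = (-1/76 - 8)² = (-609/76)² = 370881/5776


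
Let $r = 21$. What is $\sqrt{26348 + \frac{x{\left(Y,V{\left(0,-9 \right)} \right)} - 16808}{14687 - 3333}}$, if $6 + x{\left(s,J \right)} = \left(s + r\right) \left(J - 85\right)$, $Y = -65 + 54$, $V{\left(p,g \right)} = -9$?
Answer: $\frac{\sqrt{849101617763}}{5677} \approx 162.32$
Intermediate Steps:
$Y = -11$
$x{\left(s,J \right)} = -6 + \left(-85 + J\right) \left(21 + s\right)$ ($x{\left(s,J \right)} = -6 + \left(s + 21\right) \left(J - 85\right) = -6 + \left(21 + s\right) \left(-85 + J\right) = -6 + \left(-85 + J\right) \left(21 + s\right)$)
$\sqrt{26348 + \frac{x{\left(Y,V{\left(0,-9 \right)} \right)} - 16808}{14687 - 3333}} = \sqrt{26348 + \frac{\left(-1791 - -935 + 21 \left(-9\right) - -99\right) - 16808}{14687 - 3333}} = \sqrt{26348 + \frac{\left(-1791 + 935 - 189 + 99\right) - 16808}{11354}} = \sqrt{26348 + \left(-946 - 16808\right) \frac{1}{11354}} = \sqrt{26348 - \frac{8877}{5677}} = \sqrt{\frac{149568719}{5677}} = \frac{\sqrt{849101617763}}{5677}$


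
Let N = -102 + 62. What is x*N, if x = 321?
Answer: -12840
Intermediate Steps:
N = -40
x*N = 321*(-40) = -12840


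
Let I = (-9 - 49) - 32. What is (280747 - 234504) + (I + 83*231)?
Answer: 65326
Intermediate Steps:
I = -90 (I = -58 - 32 = -90)
(280747 - 234504) + (I + 83*231) = (280747 - 234504) + (-90 + 83*231) = 46243 + (-90 + 19173) = 46243 + 19083 = 65326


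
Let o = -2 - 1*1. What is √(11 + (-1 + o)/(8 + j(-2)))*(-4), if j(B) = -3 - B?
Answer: -4*√511/7 ≈ -12.917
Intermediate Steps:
o = -3 (o = -2 - 1 = -3)
√(11 + (-1 + o)/(8 + j(-2)))*(-4) = √(11 + (-1 - 3)/(8 + (-3 - 1*(-2))))*(-4) = √(11 - 4/(8 + (-3 + 2)))*(-4) = √(11 - 4/(8 - 1))*(-4) = √(11 - 4/7)*(-4) = √(73/7)*(-4) = (√511/7)*(-4) = -4*√511/7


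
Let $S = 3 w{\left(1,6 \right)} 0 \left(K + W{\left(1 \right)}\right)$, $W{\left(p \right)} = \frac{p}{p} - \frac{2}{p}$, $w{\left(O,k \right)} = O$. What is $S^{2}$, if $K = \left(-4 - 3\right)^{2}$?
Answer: $0$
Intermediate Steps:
$W{\left(p \right)} = 1 - \frac{2}{p}$
$K = 49$ ($K = \left(-7\right)^{2} = 49$)
$S = 0$ ($S = 3 \cdot 1 \cdot 0 \left(49 + \frac{-2 + 1}{1}\right) = 3 \cdot 0 \left(49 + 1 \left(-1\right)\right) = 0 \left(49 - 1\right) = 0 \cdot 48 = 0$)
$S^{2} = 0^{2} = 0$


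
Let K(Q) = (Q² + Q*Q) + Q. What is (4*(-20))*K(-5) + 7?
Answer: -3593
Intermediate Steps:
K(Q) = Q + 2*Q² (K(Q) = (Q² + Q²) + Q = 2*Q² + Q = Q + 2*Q²)
(4*(-20))*K(-5) + 7 = (4*(-20))*(-5*(1 + 2*(-5))) + 7 = -(-400)*(1 - 10) + 7 = -(-400)*(-9) + 7 = -80*45 + 7 = -3600 + 7 = -3593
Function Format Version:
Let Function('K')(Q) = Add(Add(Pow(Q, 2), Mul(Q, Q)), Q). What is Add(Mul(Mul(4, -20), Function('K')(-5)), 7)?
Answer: -3593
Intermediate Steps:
Function('K')(Q) = Add(Q, Mul(2, Pow(Q, 2))) (Function('K')(Q) = Add(Add(Pow(Q, 2), Pow(Q, 2)), Q) = Add(Mul(2, Pow(Q, 2)), Q) = Add(Q, Mul(2, Pow(Q, 2))))
Add(Mul(Mul(4, -20), Function('K')(-5)), 7) = Add(Mul(Mul(4, -20), Mul(-5, Add(1, Mul(2, -5)))), 7) = Add(Mul(-80, Mul(-5, Add(1, -10))), 7) = Add(Mul(-80, Mul(-5, -9)), 7) = Add(Mul(-80, 45), 7) = Add(-3600, 7) = -3593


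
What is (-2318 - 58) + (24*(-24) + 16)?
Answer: -2936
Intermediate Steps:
(-2318 - 58) + (24*(-24) + 16) = -2376 + (-576 + 16) = -2376 - 560 = -2936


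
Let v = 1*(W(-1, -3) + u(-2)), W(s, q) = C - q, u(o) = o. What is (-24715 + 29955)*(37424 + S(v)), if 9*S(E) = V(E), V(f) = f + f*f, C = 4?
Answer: 588357680/3 ≈ 1.9612e+8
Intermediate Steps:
V(f) = f + f²
W(s, q) = 4 - q
v = 5 (v = 1*((4 - 1*(-3)) - 2) = 1*((4 + 3) - 2) = 1*(7 - 2) = 1*5 = 5)
S(E) = E*(1 + E)/9 (S(E) = (E*(1 + E))/9 = E*(1 + E)/9)
(-24715 + 29955)*(37424 + S(v)) = (-24715 + 29955)*(37424 + (⅑)*5*(1 + 5)) = 5240*(37424 + (⅑)*5*6) = 5240*(37424 + 10/3) = 5240*(112282/3) = 588357680/3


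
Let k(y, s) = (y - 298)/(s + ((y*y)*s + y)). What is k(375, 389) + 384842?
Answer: 21052354050615/54703889 ≈ 3.8484e+5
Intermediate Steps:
k(y, s) = (-298 + y)/(s + y + s*y²) (k(y, s) = (-298 + y)/(s + (y²*s + y)) = (-298 + y)/(s + (s*y² + y)) = (-298 + y)/(s + (y + s*y²)) = (-298 + y)/(s + y + s*y²))
k(375, 389) + 384842 = (-298 + 375)/(389 + 375 + 389*375²) + 384842 = 77/(389 + 375 + 389*140625) + 384842 = 77/(389 + 375 + 54703125) + 384842 = 77/54703889 + 384842 = 21052354050615/54703889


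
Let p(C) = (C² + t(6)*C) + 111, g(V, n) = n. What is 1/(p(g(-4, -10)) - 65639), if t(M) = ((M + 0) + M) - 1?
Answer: -1/65538 ≈ -1.5258e-5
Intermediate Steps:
t(M) = -1 + 2*M (t(M) = (M + M) - 1 = 2*M - 1 = -1 + 2*M)
p(C) = 111 + C² + 11*C (p(C) = (C² + (-1 + 2*6)*C) + 111 = (C² + (-1 + 12)*C) + 111 = (C² + 11*C) + 111 = 111 + C² + 11*C)
1/(p(g(-4, -10)) - 65639) = 1/((111 + (-10)² + 11*(-10)) - 65639) = 1/((111 + 100 - 110) - 65639) = 1/(101 - 65639) = 1/(-65538) = -1/65538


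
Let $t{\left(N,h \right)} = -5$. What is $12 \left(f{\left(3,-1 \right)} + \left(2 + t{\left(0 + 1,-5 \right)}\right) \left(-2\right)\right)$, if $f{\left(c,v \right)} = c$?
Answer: $108$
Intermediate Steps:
$12 \left(f{\left(3,-1 \right)} + \left(2 + t{\left(0 + 1,-5 \right)}\right) \left(-2\right)\right) = 12 \left(3 + \left(2 - 5\right) \left(-2\right)\right) = 12 \left(3 - -6\right) = 12 \left(3 + 6\right) = 12 \cdot 9 = 108$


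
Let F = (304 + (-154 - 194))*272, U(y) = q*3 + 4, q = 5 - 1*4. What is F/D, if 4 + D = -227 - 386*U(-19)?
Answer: 11968/2933 ≈ 4.0805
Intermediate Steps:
q = 1 (q = 5 - 4 = 1)
U(y) = 7 (U(y) = 1*3 + 4 = 3 + 4 = 7)
D = -2933 (D = -4 + (-227 - 386*7) = -4 + (-227 - 2702) = -4 - 2929 = -2933)
F = -11968 (F = (304 - 348)*272 = -44*272 = -11968)
F/D = -11968/(-2933) = -11968*(-1/2933) = 11968/2933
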